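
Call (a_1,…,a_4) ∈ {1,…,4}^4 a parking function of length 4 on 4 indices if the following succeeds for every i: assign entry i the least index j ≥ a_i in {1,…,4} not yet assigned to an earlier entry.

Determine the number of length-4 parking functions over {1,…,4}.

#PF = (5−4)·5^(4−1) = 1 · 125 = 125
Example (2,3,3,1) → sorted (1,2,3,3): b_i ≤ i ∀i, a PF.

125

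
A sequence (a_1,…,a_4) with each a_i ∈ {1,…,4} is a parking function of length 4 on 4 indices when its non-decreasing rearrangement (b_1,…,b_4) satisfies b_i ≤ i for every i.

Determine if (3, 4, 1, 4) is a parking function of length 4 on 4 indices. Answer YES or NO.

Rearranged: b = (1, 3, 4, 4).
  b_1=1 ≤ 1
  b_2=3 > 2
  fails at i=2 ⇒ NO

NO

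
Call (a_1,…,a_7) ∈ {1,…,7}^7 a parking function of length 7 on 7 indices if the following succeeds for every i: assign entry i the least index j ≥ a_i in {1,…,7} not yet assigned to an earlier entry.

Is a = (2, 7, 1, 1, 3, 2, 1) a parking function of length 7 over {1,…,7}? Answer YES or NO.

YES

Sorted: b = (1, 1, 1, 2, 2, 3, 7).
  b_1=1 ≤ 1
  b_2=1 ≤ 2
  b_3=1 ≤ 3
  b_4=2 ≤ 4
  b_5=2 ≤ 5
  b_6=3 ≤ 6
  b_7=7 ≤ 7
All bounds hold ⇒ YES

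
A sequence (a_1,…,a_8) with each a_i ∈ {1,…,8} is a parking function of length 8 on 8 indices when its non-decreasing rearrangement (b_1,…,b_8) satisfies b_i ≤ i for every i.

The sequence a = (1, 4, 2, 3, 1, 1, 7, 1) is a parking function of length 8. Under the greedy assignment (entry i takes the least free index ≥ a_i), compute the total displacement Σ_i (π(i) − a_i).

16

Σπ = 36 ({1..8} each once); Σa = 1+4+2+3+1+1+7+1 = 20; disp = 36−20 = 16.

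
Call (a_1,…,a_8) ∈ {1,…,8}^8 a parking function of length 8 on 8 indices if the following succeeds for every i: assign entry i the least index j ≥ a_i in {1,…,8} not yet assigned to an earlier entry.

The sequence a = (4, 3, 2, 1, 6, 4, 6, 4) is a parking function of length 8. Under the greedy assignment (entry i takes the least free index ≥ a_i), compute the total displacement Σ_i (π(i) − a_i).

Σπ(i) = 1+…+8 = 36; Σa = 4+3+2+1+6+4+6+4 = 30; disp = 36−30 = 6.

6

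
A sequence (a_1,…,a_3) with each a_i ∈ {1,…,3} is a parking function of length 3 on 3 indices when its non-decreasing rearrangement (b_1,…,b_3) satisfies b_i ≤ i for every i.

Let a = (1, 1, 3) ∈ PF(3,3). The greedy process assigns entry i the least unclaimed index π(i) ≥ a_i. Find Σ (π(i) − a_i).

Σπ = 6 ({1..3} each once); Σa = 1+1+3 = 5; disp = 6−5 = 1.

1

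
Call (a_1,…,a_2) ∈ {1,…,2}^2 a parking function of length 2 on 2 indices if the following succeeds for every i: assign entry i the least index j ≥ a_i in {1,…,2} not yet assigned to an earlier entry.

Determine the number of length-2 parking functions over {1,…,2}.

Count = (2+1−2)·(2+1)^{2−1} = 1·3 = 3
E.g. (1,1) → sorted (1,1): b_i ≤ i ∀i, a PF.

3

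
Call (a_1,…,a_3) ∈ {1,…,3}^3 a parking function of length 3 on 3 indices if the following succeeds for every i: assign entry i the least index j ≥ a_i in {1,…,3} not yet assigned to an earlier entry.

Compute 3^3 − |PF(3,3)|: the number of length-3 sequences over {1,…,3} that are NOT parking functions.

#PF = (3+1−3)·(3+1)^{3−1} = 1 · 16 = 16
E.g. (3,1,3) → sorted (1,3,3): b_2=3>2, not a PF.
3^3 − 16 = 27 − 16 = 11

11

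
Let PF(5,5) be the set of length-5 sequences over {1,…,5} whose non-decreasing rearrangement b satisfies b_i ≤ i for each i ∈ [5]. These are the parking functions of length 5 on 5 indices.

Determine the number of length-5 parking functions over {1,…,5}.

1296

#PF = (5−5+1)·(5+1)^(5−1) = 1×1296 = 1296
Check (1,3,5,1,2) → sorted (1,1,2,3,5): b_i ≤ i ∀i, a PF.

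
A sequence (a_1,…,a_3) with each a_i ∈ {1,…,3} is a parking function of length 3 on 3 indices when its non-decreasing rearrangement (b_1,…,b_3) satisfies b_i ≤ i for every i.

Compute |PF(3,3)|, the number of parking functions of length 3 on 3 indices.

16

Count = 1·4^2 = 1×16 = 16 [KW]
Example (1,2,1) → sorted (1,1,2): b_i ≤ i ∀i, a PF.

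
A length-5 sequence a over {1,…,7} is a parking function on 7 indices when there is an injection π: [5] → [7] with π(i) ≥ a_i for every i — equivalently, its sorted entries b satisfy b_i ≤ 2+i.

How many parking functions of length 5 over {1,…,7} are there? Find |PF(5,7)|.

12288

Count = 3·8^4 = 3 · 4096 = 12288
Example (7,4,5,5,2) → sorted (2,4,5,5,7): b_i ≤ 2+i ∀i, a PF.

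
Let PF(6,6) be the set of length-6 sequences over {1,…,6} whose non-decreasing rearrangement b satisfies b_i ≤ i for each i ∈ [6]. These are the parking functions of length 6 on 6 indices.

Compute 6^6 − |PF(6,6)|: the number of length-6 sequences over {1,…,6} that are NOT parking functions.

Count = (6+1−6)·(6+1)^{6−1} = 1·16807 = 16807 (Konheim–Weiss)
Check (5,4,2,2,6,5) → sorted (2,2,4,5,5,6): b_1=2>1, not a PF.
Total 46656; non-PF = 46656−16807 = 29849

29849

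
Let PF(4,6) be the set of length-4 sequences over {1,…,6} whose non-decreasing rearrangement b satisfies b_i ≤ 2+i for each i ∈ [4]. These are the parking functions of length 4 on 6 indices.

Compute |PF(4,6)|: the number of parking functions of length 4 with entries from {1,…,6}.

Count = 3·7^3 = 3×343 = 1029 (Pollak)
Check (2,2,5,5) → sorted (2,2,5,5): b_i ≤ 2+i ∀i, a PF.

1029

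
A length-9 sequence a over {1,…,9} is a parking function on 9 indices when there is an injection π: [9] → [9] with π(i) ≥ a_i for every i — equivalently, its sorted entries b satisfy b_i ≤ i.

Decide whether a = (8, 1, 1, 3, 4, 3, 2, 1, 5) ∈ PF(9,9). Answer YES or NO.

Rearranged: b = (1, 1, 1, 2, 3, 3, 4, 5, 8).
  b_1=1 ≤ 1
  b_2=1 ≤ 2
  b_3=1 ≤ 3
  b_4=2 ≤ 4
  b_5=3 ≤ 5
  b_6=3 ≤ 6
  b_7=4 ≤ 7
  b_8=5 ≤ 8
  b_9=8 ≤ 9
All bounds hold ⇒ YES

YES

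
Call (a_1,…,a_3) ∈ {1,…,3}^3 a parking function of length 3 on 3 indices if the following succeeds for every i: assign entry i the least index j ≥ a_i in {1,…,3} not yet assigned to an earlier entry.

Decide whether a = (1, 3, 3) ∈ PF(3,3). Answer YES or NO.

Rearranged: b = (1, 3, 3).
  b_1=1 ≤ 1
  b_2=3 > 2
  fails at i=2 ⇒ NO

NO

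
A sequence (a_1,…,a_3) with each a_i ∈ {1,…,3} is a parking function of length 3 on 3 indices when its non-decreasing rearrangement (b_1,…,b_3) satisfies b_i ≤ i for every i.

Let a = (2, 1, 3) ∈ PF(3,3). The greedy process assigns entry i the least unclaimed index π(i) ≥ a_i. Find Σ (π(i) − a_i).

Σπ = 6 ({1..3} each once); Σa = 2+1+3 = 6; disp = 6−6 = 0.

0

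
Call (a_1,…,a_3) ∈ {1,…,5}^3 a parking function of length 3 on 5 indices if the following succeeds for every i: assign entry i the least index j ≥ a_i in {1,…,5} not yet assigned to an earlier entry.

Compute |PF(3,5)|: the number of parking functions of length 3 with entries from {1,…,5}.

#PF = (5+1−3)·(5+1)^{3−1} = 3·36 = 108 [KW]
Example (5,4,3) → sorted (3,4,5): b_i ≤ 2+i ∀i, a PF.

108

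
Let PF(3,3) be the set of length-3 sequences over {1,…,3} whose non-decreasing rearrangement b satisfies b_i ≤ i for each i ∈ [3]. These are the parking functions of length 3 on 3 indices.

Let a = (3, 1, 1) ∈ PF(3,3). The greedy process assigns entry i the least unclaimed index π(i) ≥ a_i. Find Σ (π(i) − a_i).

Σπ = 3·4/2 = 6 (π permutes [3]); Σa = 3+1+1 = 5; disp = 6−5 = 1.

1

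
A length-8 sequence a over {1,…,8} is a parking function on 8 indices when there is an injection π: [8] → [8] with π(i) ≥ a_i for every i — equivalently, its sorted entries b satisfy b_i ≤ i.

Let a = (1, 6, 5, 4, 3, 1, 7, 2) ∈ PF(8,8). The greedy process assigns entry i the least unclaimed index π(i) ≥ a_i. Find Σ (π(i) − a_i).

Σπ = 36 ({1..8} each once); Σa = 1+6+5+4+3+1+7+2 = 29; disp = 36−29 = 7.

7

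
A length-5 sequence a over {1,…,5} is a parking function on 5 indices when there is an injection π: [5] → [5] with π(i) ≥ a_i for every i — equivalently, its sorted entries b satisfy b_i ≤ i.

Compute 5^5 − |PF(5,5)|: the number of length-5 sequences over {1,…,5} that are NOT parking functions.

1829

|PF(5,5)| = (6−5)·6^(5−1) = 1·1296 = 1296 (Konheim–Weiss)
One tuple (2,4,5,3,3) → sorted (2,3,3,4,5): b_1=2>1, not a PF.
Total 3125; non-PF = 3125−1296 = 1829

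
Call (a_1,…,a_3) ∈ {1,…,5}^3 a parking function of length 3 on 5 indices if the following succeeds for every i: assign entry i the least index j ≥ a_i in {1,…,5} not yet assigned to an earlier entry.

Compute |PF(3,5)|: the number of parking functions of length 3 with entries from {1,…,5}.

Count = (5−3+1)·(5+1)^(3−1) = 3×36 = 108 (Pollak)
One tuple (4,3,4) → sorted (3,4,4): b_i ≤ 2+i ∀i, a PF.

108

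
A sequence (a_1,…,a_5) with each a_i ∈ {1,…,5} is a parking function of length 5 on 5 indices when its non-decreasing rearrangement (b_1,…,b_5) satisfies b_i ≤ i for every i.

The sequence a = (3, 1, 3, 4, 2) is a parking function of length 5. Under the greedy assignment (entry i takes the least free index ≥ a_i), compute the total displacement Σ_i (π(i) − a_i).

2

Σπ(i) = 1+…+5 = 15; Σa = 3+1+3+4+2 = 13; disp = 15−13 = 2.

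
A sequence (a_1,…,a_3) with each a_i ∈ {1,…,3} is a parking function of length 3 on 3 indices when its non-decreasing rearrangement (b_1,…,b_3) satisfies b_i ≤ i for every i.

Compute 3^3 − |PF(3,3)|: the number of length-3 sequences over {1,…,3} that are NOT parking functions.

11

|PF(3,3)| = (3+1−3)·(3+1)^{3−1} = 1×16 = 16
Check (3,3,3) → sorted (3,3,3): b_1=3>1, not a PF.
So 27 − 16 = 11 fail.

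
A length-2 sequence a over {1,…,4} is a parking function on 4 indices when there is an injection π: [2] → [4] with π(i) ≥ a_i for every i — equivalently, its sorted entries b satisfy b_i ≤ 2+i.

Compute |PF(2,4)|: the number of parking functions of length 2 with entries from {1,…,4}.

#PF = (4−2+1)·(4+1)^(2−1) = 3 · 5 = 15 (Pollak)
E.g. (4,2) → sorted (2,4): b_i ≤ 2+i ∀i, a PF.

15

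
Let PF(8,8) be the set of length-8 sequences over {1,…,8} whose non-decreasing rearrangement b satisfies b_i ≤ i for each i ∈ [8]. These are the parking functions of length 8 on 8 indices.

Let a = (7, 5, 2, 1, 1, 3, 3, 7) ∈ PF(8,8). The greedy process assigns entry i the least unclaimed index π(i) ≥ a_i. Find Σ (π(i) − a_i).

Σπ(i) = 1+…+8 = 36; Σa = 7+5+2+1+1+3+3+7 = 29; disp = 36−29 = 7.

7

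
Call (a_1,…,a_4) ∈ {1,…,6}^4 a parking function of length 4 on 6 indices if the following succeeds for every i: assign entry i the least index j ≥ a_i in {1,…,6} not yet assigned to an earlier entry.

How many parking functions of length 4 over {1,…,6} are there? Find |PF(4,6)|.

1029

#PF = (6−4+1)·(6+1)^(4−1) = 3 · 343 = 1029 [KW]
One tuple (1,2,1,5) → sorted (1,1,2,5): b_i ≤ 2+i ∀i, a PF.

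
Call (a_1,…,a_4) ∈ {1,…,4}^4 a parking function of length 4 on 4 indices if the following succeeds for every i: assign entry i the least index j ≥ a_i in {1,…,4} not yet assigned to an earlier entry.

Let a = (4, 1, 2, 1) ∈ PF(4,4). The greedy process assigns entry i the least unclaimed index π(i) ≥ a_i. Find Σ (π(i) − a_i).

2

Σπ(i) = 1+…+4 = 10; Σa = 4+1+2+1 = 8; disp = 10−8 = 2.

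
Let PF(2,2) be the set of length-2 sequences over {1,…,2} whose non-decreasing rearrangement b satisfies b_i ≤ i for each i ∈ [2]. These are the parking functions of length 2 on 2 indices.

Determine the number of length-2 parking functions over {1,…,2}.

|PF(2,2)| = (2+1−2)·(2+1)^{2−1} = 1×3 = 3
E.g. (1,2) → sorted (1,2): b_i ≤ i ∀i, a PF.

3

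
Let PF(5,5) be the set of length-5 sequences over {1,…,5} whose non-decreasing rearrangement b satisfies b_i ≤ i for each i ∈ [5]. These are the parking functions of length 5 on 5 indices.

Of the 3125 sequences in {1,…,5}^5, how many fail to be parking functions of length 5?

|PF(5,5)| = (6−5)·6^(5−1) = 1·1296 = 1296
Example (3,5,4,5,4) → sorted (3,4,4,5,5): b_1=3>1, not a PF.
So 3125 − 1296 = 1829 fail.

1829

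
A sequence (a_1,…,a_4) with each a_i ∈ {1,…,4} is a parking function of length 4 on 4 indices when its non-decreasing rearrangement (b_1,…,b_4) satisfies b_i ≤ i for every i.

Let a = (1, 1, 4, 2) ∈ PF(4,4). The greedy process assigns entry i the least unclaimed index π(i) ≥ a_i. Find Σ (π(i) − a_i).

Σπ = 4·5/2 = 10 (π permutes [4]); Σa = 1+1+4+2 = 8; disp = 10−8 = 2.

2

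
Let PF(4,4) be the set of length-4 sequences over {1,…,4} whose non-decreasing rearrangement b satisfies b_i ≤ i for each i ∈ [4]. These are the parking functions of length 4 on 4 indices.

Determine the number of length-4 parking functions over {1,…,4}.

Count = (5−4)·5^(4−1) = 1×125 = 125 (Pollak)
Example (3,1,4,2) → sorted (1,2,3,4): b_i ≤ i ∀i, a PF.

125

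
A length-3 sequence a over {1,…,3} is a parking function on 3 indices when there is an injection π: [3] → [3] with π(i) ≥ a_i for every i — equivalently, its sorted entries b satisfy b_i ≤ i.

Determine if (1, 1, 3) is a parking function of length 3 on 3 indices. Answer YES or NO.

YES

Order a: b = (1, 1, 3).
  b_1=1 ≤ 1
  b_2=1 ≤ 2
  b_3=3 ≤ 3
All bounds hold ⇒ YES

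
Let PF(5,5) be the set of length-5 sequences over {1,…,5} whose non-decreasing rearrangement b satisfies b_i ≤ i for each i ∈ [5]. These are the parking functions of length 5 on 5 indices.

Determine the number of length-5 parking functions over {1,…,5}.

Count = (6−5)·6^(5−1) = 1×1296 = 1296 (Konheim–Weiss)
E.g. (4,1,3,1,1) → sorted (1,1,1,3,4): b_i ≤ i ∀i, a PF.

1296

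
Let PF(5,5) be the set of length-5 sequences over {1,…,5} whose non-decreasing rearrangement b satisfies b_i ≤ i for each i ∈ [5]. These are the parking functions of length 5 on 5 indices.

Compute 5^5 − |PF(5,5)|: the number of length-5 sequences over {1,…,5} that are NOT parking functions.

1829

#PF = (5−5+1)·(5+1)^(5−1) = 1 · 1296 = 1296 [KW]
One tuple (3,5,5,2,5) → sorted (2,3,5,5,5): b_1=2>1, not a PF.
5^5 − 1296 = 3125 − 1296 = 1829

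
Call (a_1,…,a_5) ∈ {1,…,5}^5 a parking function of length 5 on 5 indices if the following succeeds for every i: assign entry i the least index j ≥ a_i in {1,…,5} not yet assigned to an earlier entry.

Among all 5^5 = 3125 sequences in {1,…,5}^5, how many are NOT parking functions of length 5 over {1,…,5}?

1829

Count = 1·6^4 = 1 · 1296 = 1296 [KW]
E.g. (4,5,4,4,5) → sorted (4,4,4,5,5): b_1=4>1, not a PF.
Total 3125; non-PF = 3125−1296 = 1829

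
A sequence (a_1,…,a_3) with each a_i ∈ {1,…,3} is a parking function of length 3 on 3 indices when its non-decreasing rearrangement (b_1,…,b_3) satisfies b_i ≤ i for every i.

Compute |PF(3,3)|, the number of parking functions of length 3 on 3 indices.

16

#PF = (3+1−3)·(3+1)^{3−1} = 1 · 16 = 16 (Konheim–Weiss)
One tuple (2,2,1) → sorted (1,2,2): b_i ≤ i ∀i, a PF.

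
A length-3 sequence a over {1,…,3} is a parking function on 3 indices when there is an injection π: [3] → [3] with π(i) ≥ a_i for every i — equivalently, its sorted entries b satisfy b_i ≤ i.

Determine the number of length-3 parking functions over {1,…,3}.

#PF = (4−3)·4^(3−1) = 1×16 = 16
Example (3,1,1) → sorted (1,1,3): b_i ≤ i ∀i, a PF.

16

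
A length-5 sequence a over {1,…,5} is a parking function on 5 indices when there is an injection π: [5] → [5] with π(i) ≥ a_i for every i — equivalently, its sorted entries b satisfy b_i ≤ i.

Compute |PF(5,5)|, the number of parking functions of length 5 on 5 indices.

|PF| = (5+1−5)·(5+1)^{5−1} = 1 · 1296 = 1296
One tuple (2,2,2,1,1) → sorted (1,1,2,2,2): b_i ≤ i ∀i, a PF.

1296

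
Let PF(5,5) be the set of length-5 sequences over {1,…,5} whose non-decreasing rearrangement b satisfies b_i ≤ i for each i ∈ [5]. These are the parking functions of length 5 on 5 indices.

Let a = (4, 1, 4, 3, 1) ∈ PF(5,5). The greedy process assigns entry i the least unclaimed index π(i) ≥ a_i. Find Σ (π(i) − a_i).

Σπ(i) = 1+…+5 = 15; Σa = 4+1+4+3+1 = 13; disp = 15−13 = 2.

2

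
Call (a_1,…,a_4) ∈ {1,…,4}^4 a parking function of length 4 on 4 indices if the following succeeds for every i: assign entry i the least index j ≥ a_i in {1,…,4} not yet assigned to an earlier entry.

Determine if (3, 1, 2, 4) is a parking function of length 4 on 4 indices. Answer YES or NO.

YES

Order a: b = (1, 2, 3, 4).
  b_1=1 ≤ 1
  b_2=2 ≤ 2
  b_3=3 ≤ 3
  b_4=4 ≤ 4
All bounds hold ⇒ YES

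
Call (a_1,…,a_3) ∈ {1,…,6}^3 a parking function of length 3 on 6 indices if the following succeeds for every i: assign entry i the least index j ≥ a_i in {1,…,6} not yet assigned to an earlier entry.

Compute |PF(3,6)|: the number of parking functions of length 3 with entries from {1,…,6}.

#PF = 4·7^2 = 4 · 49 = 196 (Konheim–Weiss)
Check (2,1,4) → sorted (1,2,4): b_i ≤ 3+i ∀i, a PF.

196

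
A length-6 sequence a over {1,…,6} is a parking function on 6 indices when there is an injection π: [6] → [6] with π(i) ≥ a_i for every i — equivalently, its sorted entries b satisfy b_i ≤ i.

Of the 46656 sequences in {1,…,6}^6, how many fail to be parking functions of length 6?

|PF| = (7−6)·7^(6−1) = 1×16807 = 16807 (Konheim–Weiss)
One tuple (6,4,4,3,5,5) → sorted (3,4,4,5,5,6): b_1=3>1, not a PF.
So 46656 − 16807 = 29849 fail.

29849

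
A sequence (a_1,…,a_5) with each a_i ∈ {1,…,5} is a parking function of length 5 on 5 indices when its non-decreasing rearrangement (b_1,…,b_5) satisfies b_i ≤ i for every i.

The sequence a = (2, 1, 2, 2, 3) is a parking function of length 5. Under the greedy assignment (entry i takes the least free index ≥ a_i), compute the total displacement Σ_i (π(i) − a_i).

Σπ = 5·6/2 = 15 (π permutes [5]); Σa = 2+1+2+2+3 = 10; disp = 15−10 = 5.

5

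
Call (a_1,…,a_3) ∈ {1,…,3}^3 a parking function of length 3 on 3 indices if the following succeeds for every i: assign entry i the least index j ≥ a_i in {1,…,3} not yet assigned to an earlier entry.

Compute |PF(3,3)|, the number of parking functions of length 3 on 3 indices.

16

#PF = 1·4^2 = 1×16 = 16
Check (3,1,2) → sorted (1,2,3): b_i ≤ i ∀i, a PF.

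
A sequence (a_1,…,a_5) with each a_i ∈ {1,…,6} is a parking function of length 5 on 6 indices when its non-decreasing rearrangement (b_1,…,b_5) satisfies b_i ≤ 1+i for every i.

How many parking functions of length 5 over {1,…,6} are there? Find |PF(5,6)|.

4802

|PF(5,6)| = (6+1−5)·(6+1)^{5−1} = 2·2401 = 4802 [KW]
One tuple (3,6,5,2,1) → sorted (1,2,3,5,6): b_i ≤ 1+i ∀i, a PF.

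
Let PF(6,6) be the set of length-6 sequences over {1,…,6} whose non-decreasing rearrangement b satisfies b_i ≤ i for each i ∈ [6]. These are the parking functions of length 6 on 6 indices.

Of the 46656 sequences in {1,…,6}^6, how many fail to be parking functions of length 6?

|PF(6,6)| = (6+1−6)·(6+1)^{6−1} = 1·16807 = 16807 [KW]
One tuple (6,2,6,4,4,5) → sorted (2,4,4,5,6,6): b_1=2>1, not a PF.
Total 46656; non-PF = 46656−16807 = 29849

29849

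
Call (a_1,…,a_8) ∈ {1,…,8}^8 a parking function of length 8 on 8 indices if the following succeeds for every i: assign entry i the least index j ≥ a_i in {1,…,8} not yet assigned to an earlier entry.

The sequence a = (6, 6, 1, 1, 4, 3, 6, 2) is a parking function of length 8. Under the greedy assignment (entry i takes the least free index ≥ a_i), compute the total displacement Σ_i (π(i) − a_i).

Σπ(i) = 1+…+8 = 36; Σa = 6+6+1+1+4+3+6+2 = 29; disp = 36−29 = 7.

7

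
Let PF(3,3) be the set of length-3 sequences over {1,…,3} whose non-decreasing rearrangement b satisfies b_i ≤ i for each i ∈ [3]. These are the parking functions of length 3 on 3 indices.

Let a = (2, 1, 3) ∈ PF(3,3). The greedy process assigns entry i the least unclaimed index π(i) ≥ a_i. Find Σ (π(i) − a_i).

Σπ = 6 ({1..3} each once); Σa = 2+1+3 = 6; disp = 6−6 = 0.

0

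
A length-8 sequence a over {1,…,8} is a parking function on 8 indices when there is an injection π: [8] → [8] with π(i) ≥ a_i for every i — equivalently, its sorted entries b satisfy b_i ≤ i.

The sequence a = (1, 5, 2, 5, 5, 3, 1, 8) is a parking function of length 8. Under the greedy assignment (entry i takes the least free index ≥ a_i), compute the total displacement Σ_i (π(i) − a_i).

Σπ = 36 ({1..8} each once); Σa = 1+5+2+5+5+3+1+8 = 30; disp = 36−30 = 6.

6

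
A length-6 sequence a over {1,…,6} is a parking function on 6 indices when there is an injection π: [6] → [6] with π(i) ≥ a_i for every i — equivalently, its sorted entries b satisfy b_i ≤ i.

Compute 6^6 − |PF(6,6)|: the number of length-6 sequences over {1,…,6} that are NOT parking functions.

|PF| = (6+1−6)·(6+1)^{6−1} = 1×16807 = 16807
Check (6,1,6,5,6,3) → sorted (1,3,5,6,6,6): b_2=3>2, not a PF.
Total 46656; non-PF = 46656−16807 = 29849

29849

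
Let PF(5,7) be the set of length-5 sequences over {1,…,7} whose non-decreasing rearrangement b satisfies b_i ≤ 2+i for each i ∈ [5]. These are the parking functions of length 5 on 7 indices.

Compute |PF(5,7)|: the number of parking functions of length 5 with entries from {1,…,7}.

12288

|PF| = 3·8^4 = 3×4096 = 12288 [KW]
One tuple (3,2,6,3,4) → sorted (2,3,3,4,6): b_i ≤ 2+i ∀i, a PF.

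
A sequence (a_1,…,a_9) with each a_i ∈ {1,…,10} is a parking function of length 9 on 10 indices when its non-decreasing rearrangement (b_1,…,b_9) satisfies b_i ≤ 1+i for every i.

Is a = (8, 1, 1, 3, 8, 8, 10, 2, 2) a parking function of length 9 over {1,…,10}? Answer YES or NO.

Rearranged: b = (1, 1, 2, 2, 3, 8, 8, 8, 10).
  b_1=1 ≤ 2
  b_2=1 ≤ 3
  b_3=2 ≤ 4
  b_4=2 ≤ 5
  b_5=3 ≤ 6
  b_6=8 > 7
  fails at i=6 ⇒ NO

NO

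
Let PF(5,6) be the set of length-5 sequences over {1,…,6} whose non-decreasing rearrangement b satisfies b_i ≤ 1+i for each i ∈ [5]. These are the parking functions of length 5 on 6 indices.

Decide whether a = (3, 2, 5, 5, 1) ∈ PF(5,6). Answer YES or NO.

YES

Rearranged: b = (1, 2, 3, 5, 5).
  b_1=1 ≤ 2
  b_2=2 ≤ 3
  b_3=3 ≤ 4
  b_4=5 ≤ 5
  b_5=5 ≤ 6
All bounds hold ⇒ YES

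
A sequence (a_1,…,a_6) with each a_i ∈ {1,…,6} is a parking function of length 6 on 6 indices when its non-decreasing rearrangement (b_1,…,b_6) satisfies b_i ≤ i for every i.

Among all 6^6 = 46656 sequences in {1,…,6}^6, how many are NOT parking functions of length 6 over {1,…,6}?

Count = (6+1−6)·(6+1)^{6−1} = 1×16807 = 16807 (Konheim–Weiss)
E.g. (4,6,6,5,6,6) → sorted (4,5,6,6,6,6): b_1=4>1, not a PF.
Total 46656; non-PF = 46656−16807 = 29849

29849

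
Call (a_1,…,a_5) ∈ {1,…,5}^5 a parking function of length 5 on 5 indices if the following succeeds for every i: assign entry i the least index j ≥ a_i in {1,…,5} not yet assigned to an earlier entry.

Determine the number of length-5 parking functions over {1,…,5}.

1296

Count = (5−5+1)·(5+1)^(5−1) = 1·1296 = 1296
Example (2,1,5,3,2) → sorted (1,2,2,3,5): b_i ≤ i ∀i, a PF.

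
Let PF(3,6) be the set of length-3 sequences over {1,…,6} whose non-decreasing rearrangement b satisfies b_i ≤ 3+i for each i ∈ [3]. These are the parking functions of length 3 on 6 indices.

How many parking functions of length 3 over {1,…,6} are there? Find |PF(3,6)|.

#PF = (6+1−3)·(6+1)^{3−1} = 4·49 = 196 (Pollak)
E.g. (4,3,2) → sorted (2,3,4): b_i ≤ 3+i ∀i, a PF.

196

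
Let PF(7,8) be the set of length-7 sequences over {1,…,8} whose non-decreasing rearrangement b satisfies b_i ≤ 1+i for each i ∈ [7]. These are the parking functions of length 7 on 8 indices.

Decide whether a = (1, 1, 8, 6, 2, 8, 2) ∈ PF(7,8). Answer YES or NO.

NO

Rearranged: b = (1, 1, 2, 2, 6, 8, 8).
  b_1=1 ≤ 2
  b_2=1 ≤ 3
  b_3=2 ≤ 4
  b_4=2 ≤ 5
  b_5=6 ≤ 6
  b_6=8 > 7
  fails at i=6 ⇒ NO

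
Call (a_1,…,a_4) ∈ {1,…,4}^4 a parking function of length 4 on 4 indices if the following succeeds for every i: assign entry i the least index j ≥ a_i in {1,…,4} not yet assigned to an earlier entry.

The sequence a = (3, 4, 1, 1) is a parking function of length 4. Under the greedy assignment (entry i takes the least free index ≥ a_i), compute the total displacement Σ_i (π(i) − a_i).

1

Σπ = 4·5/2 = 10 (π permutes [4]); Σa = 3+4+1+1 = 9; disp = 10−9 = 1.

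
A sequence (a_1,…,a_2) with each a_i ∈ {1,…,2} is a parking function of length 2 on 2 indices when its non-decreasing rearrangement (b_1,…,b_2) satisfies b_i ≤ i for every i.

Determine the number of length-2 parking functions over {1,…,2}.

|PF(2,2)| = 1·3^1 = 1×3 = 3 [KW]
Example (1,1) → sorted (1,1): b_i ≤ i ∀i, a PF.

3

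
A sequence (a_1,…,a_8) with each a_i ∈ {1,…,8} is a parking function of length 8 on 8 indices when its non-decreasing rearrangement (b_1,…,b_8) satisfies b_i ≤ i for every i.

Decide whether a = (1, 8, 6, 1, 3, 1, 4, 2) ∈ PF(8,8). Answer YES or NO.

Order a: b = (1, 1, 1, 2, 3, 4, 6, 8).
  b_1=1 ≤ 1
  b_2=1 ≤ 2
  b_3=1 ≤ 3
  b_4=2 ≤ 4
  b_5=3 ≤ 5
  b_6=4 ≤ 6
  b_7=6 ≤ 7
  b_8=8 ≤ 8
All bounds hold ⇒ YES

YES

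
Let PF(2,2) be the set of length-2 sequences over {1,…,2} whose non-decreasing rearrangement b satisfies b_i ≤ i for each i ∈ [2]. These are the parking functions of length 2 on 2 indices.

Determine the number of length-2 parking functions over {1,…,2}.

3

#PF = (2+1−2)·(2+1)^{2−1} = 1×3 = 3 [KW]
Check (1,1) → sorted (1,1): b_i ≤ i ∀i, a PF.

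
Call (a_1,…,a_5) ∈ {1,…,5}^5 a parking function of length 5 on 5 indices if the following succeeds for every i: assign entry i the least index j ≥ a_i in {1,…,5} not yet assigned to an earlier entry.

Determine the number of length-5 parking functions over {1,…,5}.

1296

|PF(5,5)| = (5+1−5)·(5+1)^{5−1} = 1·1296 = 1296 (Konheim–Weiss)
E.g. (2,3,5,2,1) → sorted (1,2,2,3,5): b_i ≤ i ∀i, a PF.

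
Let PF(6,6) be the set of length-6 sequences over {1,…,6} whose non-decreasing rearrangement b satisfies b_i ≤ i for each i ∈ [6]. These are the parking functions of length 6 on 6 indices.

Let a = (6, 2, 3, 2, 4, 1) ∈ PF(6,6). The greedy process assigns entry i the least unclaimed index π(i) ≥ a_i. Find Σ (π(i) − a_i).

3

Σπ(i) = 1+…+6 = 21; Σa = 6+2+3+2+4+1 = 18; disp = 21−18 = 3.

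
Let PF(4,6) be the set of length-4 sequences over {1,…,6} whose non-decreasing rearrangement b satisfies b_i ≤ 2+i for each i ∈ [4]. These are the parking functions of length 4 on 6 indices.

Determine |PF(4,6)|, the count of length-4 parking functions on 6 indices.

1029

Count = 3·7^3 = 3·343 = 1029 (Pollak)
One tuple (2,5,3,4) → sorted (2,3,4,5): b_i ≤ 2+i ∀i, a PF.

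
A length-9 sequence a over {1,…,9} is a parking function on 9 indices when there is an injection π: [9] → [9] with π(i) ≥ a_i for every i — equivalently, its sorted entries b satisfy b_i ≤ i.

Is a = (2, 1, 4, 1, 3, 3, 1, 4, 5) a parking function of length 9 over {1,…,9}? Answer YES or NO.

Rearranged: b = (1, 1, 1, 2, 3, 3, 4, 4, 5).
  b_1=1 ≤ 1
  b_2=1 ≤ 2
  b_3=1 ≤ 3
  b_4=2 ≤ 4
  b_5=3 ≤ 5
  b_6=3 ≤ 6
  b_7=4 ≤ 7
  b_8=4 ≤ 8
  b_9=5 ≤ 9
All bounds hold ⇒ YES

YES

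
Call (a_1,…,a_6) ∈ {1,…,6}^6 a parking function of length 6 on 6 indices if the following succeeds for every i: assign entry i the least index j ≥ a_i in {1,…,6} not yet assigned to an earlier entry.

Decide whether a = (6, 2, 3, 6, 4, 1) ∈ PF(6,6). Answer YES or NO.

NO

Order a: b = (1, 2, 3, 4, 6, 6).
  b_1=1 ≤ 1
  b_2=2 ≤ 2
  b_3=3 ≤ 3
  b_4=4 ≤ 4
  b_5=6 > 5
  fails at i=5 ⇒ NO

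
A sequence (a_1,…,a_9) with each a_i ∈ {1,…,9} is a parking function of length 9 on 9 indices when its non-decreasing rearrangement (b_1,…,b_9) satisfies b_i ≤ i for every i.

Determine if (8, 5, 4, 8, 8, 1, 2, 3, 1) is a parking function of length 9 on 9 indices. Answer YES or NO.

NO

Rearranged: b = (1, 1, 2, 3, 4, 5, 8, 8, 8).
  b_1=1 ≤ 1
  b_2=1 ≤ 2
  b_3=2 ≤ 3
  b_4=3 ≤ 4
  b_5=4 ≤ 5
  b_6=5 ≤ 6
  b_7=8 > 7
  fails at i=7 ⇒ NO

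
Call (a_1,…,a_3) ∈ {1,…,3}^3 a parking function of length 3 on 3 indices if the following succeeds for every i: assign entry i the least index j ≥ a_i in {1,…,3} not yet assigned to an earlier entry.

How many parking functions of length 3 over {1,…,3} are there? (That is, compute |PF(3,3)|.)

|PF| = 1·4^2 = 1 · 16 = 16
One tuple (1,3,2) → sorted (1,2,3): b_i ≤ i ∀i, a PF.

16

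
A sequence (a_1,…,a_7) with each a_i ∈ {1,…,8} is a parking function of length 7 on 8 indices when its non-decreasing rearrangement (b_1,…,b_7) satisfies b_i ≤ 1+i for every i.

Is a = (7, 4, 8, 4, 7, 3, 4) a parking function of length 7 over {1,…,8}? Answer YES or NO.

Order a: b = (3, 4, 4, 4, 7, 7, 8).
  b_1=3 > 2
  fails at i=1 ⇒ NO

NO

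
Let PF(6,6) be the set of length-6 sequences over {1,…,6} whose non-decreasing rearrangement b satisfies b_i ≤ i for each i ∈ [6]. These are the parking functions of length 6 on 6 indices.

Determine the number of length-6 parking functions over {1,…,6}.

16807

|PF(6,6)| = 1·7^5 = 1×16807 = 16807 [KW]
E.g. (5,2,1,2,6,2) → sorted (1,2,2,2,5,6): b_i ≤ i ∀i, a PF.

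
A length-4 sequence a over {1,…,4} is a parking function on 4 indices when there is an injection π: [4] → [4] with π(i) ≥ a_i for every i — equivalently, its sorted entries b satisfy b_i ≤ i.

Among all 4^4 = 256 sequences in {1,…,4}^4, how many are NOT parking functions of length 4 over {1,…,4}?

|PF(4,4)| = (4−4+1)·(4+1)^(4−1) = 1·125 = 125
E.g. (3,4,4,4) → sorted (3,4,4,4): b_1=3>1, not a PF.
Total 256; non-PF = 256−125 = 131

131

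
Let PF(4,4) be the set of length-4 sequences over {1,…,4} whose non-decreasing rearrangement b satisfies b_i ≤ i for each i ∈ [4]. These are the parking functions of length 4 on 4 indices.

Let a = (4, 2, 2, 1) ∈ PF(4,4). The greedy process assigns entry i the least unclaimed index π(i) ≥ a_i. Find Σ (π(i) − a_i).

1

Σπ = 10 ({1..4} each once); Σa = 4+2+2+1 = 9; disp = 10−9 = 1.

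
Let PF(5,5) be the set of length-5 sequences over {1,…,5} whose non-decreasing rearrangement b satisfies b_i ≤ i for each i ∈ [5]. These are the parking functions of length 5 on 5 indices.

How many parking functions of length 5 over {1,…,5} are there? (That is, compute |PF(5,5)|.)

1296

|PF(5,5)| = (5+1−5)·(5+1)^{5−1} = 1·1296 = 1296 [KW]
E.g. (3,3,2,1,3) → sorted (1,2,3,3,3): b_i ≤ i ∀i, a PF.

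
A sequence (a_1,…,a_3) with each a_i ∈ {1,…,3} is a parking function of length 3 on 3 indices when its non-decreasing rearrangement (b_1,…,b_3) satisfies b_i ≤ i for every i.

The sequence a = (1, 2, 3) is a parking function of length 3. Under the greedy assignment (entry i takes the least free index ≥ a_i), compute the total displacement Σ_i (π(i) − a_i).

0

Σπ(i) = 1+…+3 = 6; Σa = 1+2+3 = 6; disp = 6−6 = 0.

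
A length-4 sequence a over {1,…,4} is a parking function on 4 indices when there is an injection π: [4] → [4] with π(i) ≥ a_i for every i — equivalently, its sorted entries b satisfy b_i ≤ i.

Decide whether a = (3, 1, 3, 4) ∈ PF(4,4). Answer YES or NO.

Order a: b = (1, 3, 3, 4).
  b_1=1 ≤ 1
  b_2=3 > 2
  fails at i=2 ⇒ NO

NO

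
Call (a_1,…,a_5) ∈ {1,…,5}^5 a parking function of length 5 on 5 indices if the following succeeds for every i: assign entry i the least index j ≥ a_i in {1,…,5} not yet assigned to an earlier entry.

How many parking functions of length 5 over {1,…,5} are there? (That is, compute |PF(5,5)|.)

#PF = (6−5)·6^(5−1) = 1 · 1296 = 1296 (Konheim–Weiss)
Example (1,2,2,2,4) → sorted (1,2,2,2,4): b_i ≤ i ∀i, a PF.

1296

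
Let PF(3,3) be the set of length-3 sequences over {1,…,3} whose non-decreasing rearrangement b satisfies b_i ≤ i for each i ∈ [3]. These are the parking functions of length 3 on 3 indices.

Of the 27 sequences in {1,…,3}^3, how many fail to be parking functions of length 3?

11

Count = 1·4^2 = 1×16 = 16 [KW]
Check (3,2,3) → sorted (2,3,3): b_1=2>1, not a PF.
So 27 − 16 = 11 fail.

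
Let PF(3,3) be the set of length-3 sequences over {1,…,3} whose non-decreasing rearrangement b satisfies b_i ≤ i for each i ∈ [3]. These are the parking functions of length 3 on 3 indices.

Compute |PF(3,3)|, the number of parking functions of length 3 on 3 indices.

|PF| = 1·4^2 = 1 · 16 = 16 (Konheim–Weiss)
One tuple (2,1,2) → sorted (1,2,2): b_i ≤ i ∀i, a PF.

16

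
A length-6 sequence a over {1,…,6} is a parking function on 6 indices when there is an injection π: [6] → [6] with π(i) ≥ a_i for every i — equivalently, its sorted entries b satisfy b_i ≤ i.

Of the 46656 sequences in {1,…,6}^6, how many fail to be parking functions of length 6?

29849

|PF(6,6)| = 1·7^5 = 1 · 16807 = 16807
E.g. (6,6,6,6,5,2) → sorted (2,5,6,6,6,6): b_1=2>1, not a PF.
Total 46656; non-PF = 46656−16807 = 29849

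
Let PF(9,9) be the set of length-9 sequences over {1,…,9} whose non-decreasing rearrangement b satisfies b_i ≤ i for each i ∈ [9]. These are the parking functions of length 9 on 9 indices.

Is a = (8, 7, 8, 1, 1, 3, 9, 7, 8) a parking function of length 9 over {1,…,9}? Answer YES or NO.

Order a: b = (1, 1, 3, 7, 7, 8, 8, 8, 9).
  b_1=1 ≤ 1
  b_2=1 ≤ 2
  b_3=3 ≤ 3
  b_4=7 > 4
  fails at i=4 ⇒ NO

NO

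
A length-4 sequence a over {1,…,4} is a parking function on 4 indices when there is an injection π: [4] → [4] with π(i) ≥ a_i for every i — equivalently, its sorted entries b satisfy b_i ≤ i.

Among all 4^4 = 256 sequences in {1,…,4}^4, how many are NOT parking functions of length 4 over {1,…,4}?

|PF| = (4+1−4)·(4+1)^{4−1} = 1×125 = 125 (Konheim–Weiss)
Example (3,3,4,4) → sorted (3,3,4,4): b_1=3>1, not a PF.
So 256 − 125 = 131 fail.

131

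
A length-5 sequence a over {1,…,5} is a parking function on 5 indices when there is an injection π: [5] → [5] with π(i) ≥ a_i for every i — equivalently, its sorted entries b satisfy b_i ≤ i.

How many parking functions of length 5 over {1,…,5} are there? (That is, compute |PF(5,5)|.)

|PF(5,5)| = (6−5)·6^(5−1) = 1 · 1296 = 1296 (Konheim–Weiss)
E.g. (4,3,1,1,5) → sorted (1,1,3,4,5): b_i ≤ i ∀i, a PF.

1296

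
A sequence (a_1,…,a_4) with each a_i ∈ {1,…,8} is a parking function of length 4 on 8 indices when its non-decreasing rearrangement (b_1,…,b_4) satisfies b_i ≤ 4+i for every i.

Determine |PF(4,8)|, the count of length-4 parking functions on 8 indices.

3645

|PF| = 5·9^3 = 5×729 = 3645
E.g. (6,7,4,8) → sorted (4,6,7,8): b_i ≤ 4+i ∀i, a PF.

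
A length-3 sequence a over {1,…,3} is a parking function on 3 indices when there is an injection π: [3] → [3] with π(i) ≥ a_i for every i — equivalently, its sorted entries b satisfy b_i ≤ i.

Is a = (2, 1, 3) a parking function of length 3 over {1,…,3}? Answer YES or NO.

YES

Rearranged: b = (1, 2, 3).
  b_1=1 ≤ 1
  b_2=2 ≤ 2
  b_3=3 ≤ 3
All bounds hold ⇒ YES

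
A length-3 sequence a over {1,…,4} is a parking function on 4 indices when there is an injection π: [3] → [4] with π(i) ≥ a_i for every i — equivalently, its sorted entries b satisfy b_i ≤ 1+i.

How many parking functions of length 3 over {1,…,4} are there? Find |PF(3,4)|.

50

|PF(3,4)| = (4+1−3)·(4+1)^{3−1} = 2 · 25 = 50 [KW]
Check (2,1,4) → sorted (1,2,4): b_i ≤ 1+i ∀i, a PF.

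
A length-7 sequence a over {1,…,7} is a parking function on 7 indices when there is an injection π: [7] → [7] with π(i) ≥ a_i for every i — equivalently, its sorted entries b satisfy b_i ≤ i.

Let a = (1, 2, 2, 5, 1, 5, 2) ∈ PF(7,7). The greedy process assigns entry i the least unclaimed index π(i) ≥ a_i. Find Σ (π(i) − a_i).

Σπ = 28 ({1..7} each once); Σa = 1+2+2+5+1+5+2 = 18; disp = 28−18 = 10.

10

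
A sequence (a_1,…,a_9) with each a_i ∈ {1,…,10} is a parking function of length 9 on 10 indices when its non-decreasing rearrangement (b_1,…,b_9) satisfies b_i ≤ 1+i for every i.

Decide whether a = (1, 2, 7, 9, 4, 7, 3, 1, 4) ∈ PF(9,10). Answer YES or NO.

YES

Rearranged: b = (1, 1, 2, 3, 4, 4, 7, 7, 9).
  b_1=1 ≤ 2
  b_2=1 ≤ 3
  b_3=2 ≤ 4
  b_4=3 ≤ 5
  b_5=4 ≤ 6
  b_6=4 ≤ 7
  b_7=7 ≤ 8
  b_8=7 ≤ 9
  b_9=9 ≤ 10
All bounds hold ⇒ YES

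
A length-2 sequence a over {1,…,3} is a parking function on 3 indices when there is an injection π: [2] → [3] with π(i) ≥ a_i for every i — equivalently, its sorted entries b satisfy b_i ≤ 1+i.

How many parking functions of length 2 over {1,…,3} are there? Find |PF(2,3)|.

Count = (4−2)·4^(2−1) = 2×4 = 8 (Pollak)
Check (1,2) → sorted (1,2): b_i ≤ 1+i ∀i, a PF.

8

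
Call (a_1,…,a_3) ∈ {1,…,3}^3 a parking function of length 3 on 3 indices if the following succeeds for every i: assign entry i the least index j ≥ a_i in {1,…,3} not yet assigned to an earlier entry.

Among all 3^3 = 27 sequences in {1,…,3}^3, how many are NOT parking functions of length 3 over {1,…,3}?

11

|PF| = (3−3+1)·(3+1)^(3−1) = 1×16 = 16 (Konheim–Weiss)
One tuple (3,3,2) → sorted (2,3,3): b_1=2>1, not a PF.
Total 27; non-PF = 27−16 = 11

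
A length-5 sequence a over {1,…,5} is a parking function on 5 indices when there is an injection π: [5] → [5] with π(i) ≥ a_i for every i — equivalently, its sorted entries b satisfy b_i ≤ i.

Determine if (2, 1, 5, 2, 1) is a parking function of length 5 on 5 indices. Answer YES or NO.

Order a: b = (1, 1, 2, 2, 5).
  b_1=1 ≤ 1
  b_2=1 ≤ 2
  b_3=2 ≤ 3
  b_4=2 ≤ 4
  b_5=5 ≤ 5
All bounds hold ⇒ YES

YES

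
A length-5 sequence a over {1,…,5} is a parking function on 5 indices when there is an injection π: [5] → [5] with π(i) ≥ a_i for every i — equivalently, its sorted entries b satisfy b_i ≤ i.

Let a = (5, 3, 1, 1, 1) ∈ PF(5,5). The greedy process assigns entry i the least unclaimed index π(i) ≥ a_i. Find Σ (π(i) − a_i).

4

Σπ(i) = 1+…+5 = 15; Σa = 5+3+1+1+1 = 11; disp = 15−11 = 4.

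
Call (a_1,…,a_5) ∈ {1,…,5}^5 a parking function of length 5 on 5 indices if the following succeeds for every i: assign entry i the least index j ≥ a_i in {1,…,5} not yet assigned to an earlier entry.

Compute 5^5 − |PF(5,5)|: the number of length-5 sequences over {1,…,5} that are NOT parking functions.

1829

#PF = (5+1−5)·(5+1)^{5−1} = 1×1296 = 1296 [KW]
E.g. (5,4,5,5,4) → sorted (4,4,5,5,5): b_1=4>1, not a PF.
Total 3125; non-PF = 3125−1296 = 1829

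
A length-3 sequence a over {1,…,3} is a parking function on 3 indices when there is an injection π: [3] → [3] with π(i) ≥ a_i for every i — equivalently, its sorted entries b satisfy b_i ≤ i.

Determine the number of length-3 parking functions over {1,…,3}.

|PF(3,3)| = (3−3+1)·(3+1)^(3−1) = 1×16 = 16 (Pollak)
Example (2,1,3) → sorted (1,2,3): b_i ≤ i ∀i, a PF.

16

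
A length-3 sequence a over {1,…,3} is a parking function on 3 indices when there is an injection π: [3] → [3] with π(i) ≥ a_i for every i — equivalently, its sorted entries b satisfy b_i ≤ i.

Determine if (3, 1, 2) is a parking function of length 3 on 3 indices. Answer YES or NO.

YES

Rearranged: b = (1, 2, 3).
  b_1=1 ≤ 1
  b_2=2 ≤ 2
  b_3=3 ≤ 3
All bounds hold ⇒ YES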